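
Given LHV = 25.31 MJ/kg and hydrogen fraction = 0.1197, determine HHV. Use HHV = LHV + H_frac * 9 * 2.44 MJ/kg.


HHV = LHV + H_frac * 9 * 2.44
= 25.31 + 0.1197 * 9 * 2.44
= 27.9386 MJ/kg

27.9386 MJ/kg


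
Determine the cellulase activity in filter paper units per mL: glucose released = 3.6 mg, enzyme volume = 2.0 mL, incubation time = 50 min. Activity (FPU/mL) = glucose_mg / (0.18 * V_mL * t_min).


Activity = glucose_mg / (0.18 mg/umol * V_mL * t_min)
= 3.6 / (0.18 * 2.0 * 50)
= 0.2000 FPU/mL

0.2000 FPU/mL


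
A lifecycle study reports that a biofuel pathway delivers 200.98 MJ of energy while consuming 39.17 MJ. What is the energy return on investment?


EROI = E_out / E_in
= 200.98 / 39.17
= 5.1310

5.1310


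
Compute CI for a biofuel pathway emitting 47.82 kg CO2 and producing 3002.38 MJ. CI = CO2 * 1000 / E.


CI = CO2 * 1000 / E
= 47.82 * 1000 / 3002.38
= 15.9274 g CO2/MJ

15.9274 g CO2/MJ


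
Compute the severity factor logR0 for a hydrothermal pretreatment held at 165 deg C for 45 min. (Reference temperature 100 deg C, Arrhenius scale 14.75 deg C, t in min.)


logR0 = log10(t * exp((T - 100) / 14.75))
= log10(45 * exp((165 - 100) / 14.75))
= 3.5671

3.5671


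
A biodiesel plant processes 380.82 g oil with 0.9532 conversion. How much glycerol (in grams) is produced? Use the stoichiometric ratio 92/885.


glycerol = oil * conv * (92/885)
= 380.82 * 0.9532 * 92 / 885
= 37.7353 g

37.7353 g


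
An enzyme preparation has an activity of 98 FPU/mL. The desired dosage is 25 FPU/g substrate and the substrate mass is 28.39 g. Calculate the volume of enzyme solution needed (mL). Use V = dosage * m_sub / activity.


V = dosage * m_sub / activity
V = 25 * 28.39 / 98
V = 7.2423 mL

7.2423 mL


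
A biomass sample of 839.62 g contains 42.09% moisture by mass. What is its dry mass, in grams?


Wd = Ww * (1 - MC/100)
= 839.62 * (1 - 42.09/100)
= 486.2239 g

486.2239 g


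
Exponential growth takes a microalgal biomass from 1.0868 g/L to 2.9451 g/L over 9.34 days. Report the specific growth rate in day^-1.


mu = ln(X2/X1) / dt
= ln(2.9451/1.0868) / 9.34
= 0.1067 per day

0.1067 per day


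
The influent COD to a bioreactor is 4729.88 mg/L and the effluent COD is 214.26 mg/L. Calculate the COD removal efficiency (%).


eta = (COD_in - COD_out) / COD_in * 100
= (4729.88 - 214.26) / 4729.88 * 100
= 95.4701%

95.4701%


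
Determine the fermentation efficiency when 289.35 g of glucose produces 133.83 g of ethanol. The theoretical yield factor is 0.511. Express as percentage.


Fermentation efficiency = (actual / (0.511 * glucose)) * 100
= (133.83 / (0.511 * 289.35)) * 100
= 90.5126%

90.5126%


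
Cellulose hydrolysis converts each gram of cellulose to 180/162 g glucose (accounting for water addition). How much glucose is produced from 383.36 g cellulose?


glucose = cellulose * 180/162
= 383.36 * 180/162
= 425.9556 g

425.9556 g


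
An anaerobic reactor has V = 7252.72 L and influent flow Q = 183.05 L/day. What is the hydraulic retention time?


HRT = V / Q
= 7252.72 / 183.05
= 39.6215 days

39.6215 days


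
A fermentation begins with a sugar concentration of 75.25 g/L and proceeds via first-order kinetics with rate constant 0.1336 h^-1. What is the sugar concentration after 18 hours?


S = S0 * exp(-k * t)
S = 75.25 * exp(-0.1336 * 18)
S = 6.7938 g/L

6.7938 g/L


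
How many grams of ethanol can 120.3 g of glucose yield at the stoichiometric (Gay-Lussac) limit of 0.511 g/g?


Theoretical ethanol yield: m_EtOH = 0.511 * m_glucose
m_EtOH = 0.511 * 120.3 = 61.4733 g

61.4733 g


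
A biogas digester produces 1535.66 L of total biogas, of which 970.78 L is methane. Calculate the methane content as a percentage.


CH4% = V_CH4 / V_total * 100
= 970.78 / 1535.66 * 100
= 63.2158%

63.2158%


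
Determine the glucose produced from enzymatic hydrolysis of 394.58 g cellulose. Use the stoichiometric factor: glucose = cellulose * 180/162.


glucose = cellulose * 180/162
= 394.58 * 180/162
= 438.4222 g

438.4222 g


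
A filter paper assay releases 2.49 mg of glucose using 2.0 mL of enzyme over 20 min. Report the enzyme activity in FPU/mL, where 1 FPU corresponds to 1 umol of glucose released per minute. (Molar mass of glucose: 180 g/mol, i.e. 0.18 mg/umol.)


Activity = glucose_mg / (0.18 mg/umol * V_mL * t_min)
= 2.49 / (0.18 * 2.0 * 20)
= 0.3458 FPU/mL

0.3458 FPU/mL


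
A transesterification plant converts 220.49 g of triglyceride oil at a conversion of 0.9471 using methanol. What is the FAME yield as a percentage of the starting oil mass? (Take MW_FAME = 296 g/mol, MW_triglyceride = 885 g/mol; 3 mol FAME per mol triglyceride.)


m_FAME = oil * conv * (3 * 296 / 885) = oil * conv * (888/885)
= 220.49 * 0.9471 * 888 / 885
= 209.5340 g
Y = m_FAME / oil * 100 = conv * (888/885) * 100
= 0.9471 * 888 / 885 * 100
= 95.03%

95.03%


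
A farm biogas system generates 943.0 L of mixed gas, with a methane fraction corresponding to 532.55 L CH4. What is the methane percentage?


CH4% = V_CH4 / V_total * 100
= 532.55 / 943.0 * 100
= 56.4740%

56.4740%


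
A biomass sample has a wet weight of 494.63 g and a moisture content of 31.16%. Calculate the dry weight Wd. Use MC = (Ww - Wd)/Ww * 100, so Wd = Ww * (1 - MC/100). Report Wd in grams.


Wd = Ww * (1 - MC/100)
= 494.63 * (1 - 31.16/100)
= 340.5033 g

340.5033 g


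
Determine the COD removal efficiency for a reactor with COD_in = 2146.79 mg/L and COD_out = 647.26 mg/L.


eta = (COD_in - COD_out) / COD_in * 100
= (2146.79 - 647.26) / 2146.79 * 100
= 69.8499%

69.8499%


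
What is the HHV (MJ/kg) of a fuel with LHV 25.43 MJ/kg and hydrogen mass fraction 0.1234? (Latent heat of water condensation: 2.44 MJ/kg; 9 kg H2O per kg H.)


HHV = LHV + H_frac * 9 * 2.44
= 25.43 + 0.1234 * 9 * 2.44
= 28.1399 MJ/kg

28.1399 MJ/kg


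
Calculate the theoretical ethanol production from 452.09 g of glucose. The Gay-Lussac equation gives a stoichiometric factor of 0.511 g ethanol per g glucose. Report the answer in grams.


Theoretical ethanol yield: m_EtOH = 0.511 * m_glucose
m_EtOH = 0.511 * 452.09 = 231.0180 g

231.0180 g


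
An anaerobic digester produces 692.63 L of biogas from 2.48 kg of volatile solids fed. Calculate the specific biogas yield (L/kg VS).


Y = V / VS
= 692.63 / 2.48
= 279.2863 L/kg VS

279.2863 L/kg VS


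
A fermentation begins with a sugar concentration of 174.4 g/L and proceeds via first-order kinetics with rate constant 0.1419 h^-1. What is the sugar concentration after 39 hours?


S = S0 * exp(-k * t)
S = 174.4 * exp(-0.1419 * 39)
S = 0.6888 g/L

0.6888 g/L


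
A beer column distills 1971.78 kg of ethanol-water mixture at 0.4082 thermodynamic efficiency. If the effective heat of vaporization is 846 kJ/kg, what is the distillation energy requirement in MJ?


E = m * 846 / (eta * 1000)
= 1971.78 * 846 / (0.4082 * 1000)
= 4086.5406 MJ

4086.5406 MJ


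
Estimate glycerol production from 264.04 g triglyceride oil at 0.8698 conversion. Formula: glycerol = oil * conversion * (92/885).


glycerol = oil * conv * (92/885)
= 264.04 * 0.8698 * 92 / 885
= 23.8745 g

23.8745 g


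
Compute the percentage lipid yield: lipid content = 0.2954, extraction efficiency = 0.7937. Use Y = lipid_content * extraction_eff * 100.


Y = lipid_content * extraction_eff * 100
= 0.2954 * 0.7937 * 100
= 23.4459%

23.4459%


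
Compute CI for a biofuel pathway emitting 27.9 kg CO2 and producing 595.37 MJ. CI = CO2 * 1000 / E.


CI = CO2 * 1000 / E
= 27.9 * 1000 / 595.37
= 46.8616 g CO2/MJ

46.8616 g CO2/MJ


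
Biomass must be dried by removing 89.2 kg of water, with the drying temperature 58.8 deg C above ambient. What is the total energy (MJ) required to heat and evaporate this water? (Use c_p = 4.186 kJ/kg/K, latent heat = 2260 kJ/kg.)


E = m_water * (4.186 * dT + 2260) / 1000
= 89.2 * (4.186 * 58.8 + 2260) / 1000
= 223.5474 MJ

223.5474 MJ


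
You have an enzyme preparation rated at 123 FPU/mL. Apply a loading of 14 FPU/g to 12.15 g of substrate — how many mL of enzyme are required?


V = dosage * m_sub / activity
V = 14 * 12.15 / 123
V = 1.3829 mL

1.3829 mL


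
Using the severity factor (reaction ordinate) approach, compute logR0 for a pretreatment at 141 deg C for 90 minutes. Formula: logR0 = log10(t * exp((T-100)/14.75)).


logR0 = log10(t * exp((T - 100) / 14.75))
= log10(90 * exp((141 - 100) / 14.75))
= 3.1614

3.1614


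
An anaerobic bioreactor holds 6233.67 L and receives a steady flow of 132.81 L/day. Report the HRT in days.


HRT = V / Q
= 6233.67 / 132.81
= 46.9368 days

46.9368 days


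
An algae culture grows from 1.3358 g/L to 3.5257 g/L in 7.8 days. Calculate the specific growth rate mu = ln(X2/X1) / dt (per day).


mu = ln(X2/X1) / dt
= ln(3.5257/1.3358) / 7.8
= 0.1244 per day

0.1244 per day


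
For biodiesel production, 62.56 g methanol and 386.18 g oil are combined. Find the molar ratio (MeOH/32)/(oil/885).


Molar ratio = n_MeOH / n_oil = (MeOH/32) / (oil/885) = (MeOH * 885) / (32 * oil)
= (62.56 * 885) / (32 * 386.18)
= 4.4802

4.4802


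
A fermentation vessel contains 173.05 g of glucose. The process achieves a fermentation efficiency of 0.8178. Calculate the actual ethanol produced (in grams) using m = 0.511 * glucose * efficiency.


Actual ethanol: m = 0.511 * 173.05 * 0.8178
m = 72.3169 g

72.3169 g


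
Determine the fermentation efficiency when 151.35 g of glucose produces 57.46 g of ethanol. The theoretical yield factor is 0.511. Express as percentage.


Fermentation efficiency = (actual / (0.511 * glucose)) * 100
= (57.46 / (0.511 * 151.35)) * 100
= 74.2955%

74.2955%


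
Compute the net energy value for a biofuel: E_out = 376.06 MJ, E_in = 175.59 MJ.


NEV = E_out - E_in
= 376.06 - 175.59
= 200.4700 MJ

200.4700 MJ


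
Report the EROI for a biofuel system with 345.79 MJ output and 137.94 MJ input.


EROI = E_out / E_in
= 345.79 / 137.94
= 2.5068

2.5068


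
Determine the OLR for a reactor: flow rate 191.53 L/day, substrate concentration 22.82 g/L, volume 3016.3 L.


OLR = Q * S / V
= 191.53 * 22.82 / 3016.3
= 1.4490 g/L/day

1.4490 g/L/day


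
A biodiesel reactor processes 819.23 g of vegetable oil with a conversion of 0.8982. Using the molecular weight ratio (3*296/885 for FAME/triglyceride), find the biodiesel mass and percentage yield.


m_FAME = oil * conv * (3 * 296 / 885) = oil * conv * (888/885)
= 819.23 * 0.8982 * 888 / 885
= 738.3267 g
Y = m_FAME / oil * 100 = conv * (888/885) * 100
= 0.8982 * 888 / 885 * 100
= 90.12%

738.3267 g FAME; Y = 90.12%


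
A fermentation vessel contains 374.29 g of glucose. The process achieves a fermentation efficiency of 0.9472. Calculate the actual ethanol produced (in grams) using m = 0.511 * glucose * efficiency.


Actual ethanol: m = 0.511 * 374.29 * 0.9472
m = 181.1635 g

181.1635 g


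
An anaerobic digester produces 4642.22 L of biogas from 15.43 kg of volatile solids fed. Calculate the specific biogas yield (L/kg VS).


Y = V / VS
= 4642.22 / 15.43
= 300.8568 L/kg VS

300.8568 L/kg VS


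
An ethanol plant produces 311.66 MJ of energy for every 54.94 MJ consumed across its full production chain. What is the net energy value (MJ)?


NEV = E_out - E_in
= 311.66 - 54.94
= 256.7200 MJ

256.7200 MJ


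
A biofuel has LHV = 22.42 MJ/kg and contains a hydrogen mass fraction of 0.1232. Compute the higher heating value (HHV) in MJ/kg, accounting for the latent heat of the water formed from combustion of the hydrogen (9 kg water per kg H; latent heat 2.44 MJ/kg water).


HHV = LHV + H_frac * 9 * 2.44
= 22.42 + 0.1232 * 9 * 2.44
= 25.1255 MJ/kg

25.1255 MJ/kg


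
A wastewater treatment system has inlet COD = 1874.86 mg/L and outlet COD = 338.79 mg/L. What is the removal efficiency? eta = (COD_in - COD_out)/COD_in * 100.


eta = (COD_in - COD_out) / COD_in * 100
= (1874.86 - 338.79) / 1874.86 * 100
= 81.9299%

81.9299%


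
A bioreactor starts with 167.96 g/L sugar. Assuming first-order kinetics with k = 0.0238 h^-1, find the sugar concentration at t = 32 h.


S = S0 * exp(-k * t)
S = 167.96 * exp(-0.0238 * 32)
S = 78.4237 g/L

78.4237 g/L


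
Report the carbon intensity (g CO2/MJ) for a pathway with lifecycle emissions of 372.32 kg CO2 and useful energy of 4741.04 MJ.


CI = CO2 * 1000 / E
= 372.32 * 1000 / 4741.04
= 78.5313 g CO2/MJ

78.5313 g CO2/MJ


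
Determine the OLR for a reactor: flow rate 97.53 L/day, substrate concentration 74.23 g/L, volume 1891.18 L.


OLR = Q * S / V
= 97.53 * 74.23 / 1891.18
= 3.8281 g/L/day

3.8281 g/L/day


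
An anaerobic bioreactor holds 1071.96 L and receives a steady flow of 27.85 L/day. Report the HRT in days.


HRT = V / Q
= 1071.96 / 27.85
= 38.4905 days

38.4905 days


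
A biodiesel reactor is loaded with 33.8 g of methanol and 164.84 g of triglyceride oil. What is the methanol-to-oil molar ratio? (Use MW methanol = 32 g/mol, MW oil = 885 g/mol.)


Molar ratio = n_MeOH / n_oil = (MeOH/32) / (oil/885) = (MeOH * 885) / (32 * oil)
= (33.8 * 885) / (32 * 164.84)
= 5.6708

5.6708


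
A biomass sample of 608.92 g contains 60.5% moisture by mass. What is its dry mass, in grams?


Wd = Ww * (1 - MC/100)
= 608.92 * (1 - 60.5/100)
= 240.5234 g

240.5234 g


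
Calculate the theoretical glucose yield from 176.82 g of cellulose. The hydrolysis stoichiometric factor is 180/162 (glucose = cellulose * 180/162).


glucose = cellulose * 180/162
= 176.82 * 180/162
= 196.4667 g

196.4667 g


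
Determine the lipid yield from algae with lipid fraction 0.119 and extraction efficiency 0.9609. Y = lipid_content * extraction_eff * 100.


Y = lipid_content * extraction_eff * 100
= 0.119 * 0.9609 * 100
= 11.4347%

11.4347%


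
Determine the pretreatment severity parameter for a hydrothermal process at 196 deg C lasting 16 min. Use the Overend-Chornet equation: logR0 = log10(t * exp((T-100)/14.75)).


logR0 = log10(t * exp((T - 100) / 14.75))
= log10(16 * exp((196 - 100) / 14.75))
= 4.0307

4.0307


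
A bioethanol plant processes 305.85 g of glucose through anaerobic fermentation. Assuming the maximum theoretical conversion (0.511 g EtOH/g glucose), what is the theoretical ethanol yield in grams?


Theoretical ethanol yield: m_EtOH = 0.511 * m_glucose
m_EtOH = 0.511 * 305.85 = 156.2894 g

156.2894 g


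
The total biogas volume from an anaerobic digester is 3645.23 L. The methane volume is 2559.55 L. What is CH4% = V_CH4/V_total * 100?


CH4% = V_CH4 / V_total * 100
= 2559.55 / 3645.23 * 100
= 70.2164%

70.2164%


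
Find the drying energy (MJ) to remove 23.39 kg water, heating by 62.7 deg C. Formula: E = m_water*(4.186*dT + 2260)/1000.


E = m_water * (4.186 * dT + 2260) / 1000
= 23.39 * (4.186 * 62.7 + 2260) / 1000
= 59.0004 MJ

59.0004 MJ


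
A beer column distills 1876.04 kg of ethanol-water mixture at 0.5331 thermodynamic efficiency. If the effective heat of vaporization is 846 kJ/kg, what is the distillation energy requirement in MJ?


E = m * 846 / (eta * 1000)
= 1876.04 * 846 / (0.5331 * 1000)
= 2977.1710 MJ

2977.1710 MJ


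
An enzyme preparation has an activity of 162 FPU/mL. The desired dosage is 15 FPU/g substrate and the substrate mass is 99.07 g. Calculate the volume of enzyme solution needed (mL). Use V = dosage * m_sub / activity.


V = dosage * m_sub / activity
V = 15 * 99.07 / 162
V = 9.1731 mL

9.1731 mL


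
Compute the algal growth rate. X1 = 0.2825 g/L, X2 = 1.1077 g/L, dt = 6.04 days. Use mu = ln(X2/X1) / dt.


mu = ln(X2/X1) / dt
= ln(1.1077/0.2825) / 6.04
= 0.2262 per day

0.2262 per day


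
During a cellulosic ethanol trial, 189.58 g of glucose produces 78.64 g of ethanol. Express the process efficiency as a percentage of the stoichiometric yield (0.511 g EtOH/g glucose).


Fermentation efficiency = (actual / (0.511 * glucose)) * 100
= (78.64 / (0.511 * 189.58)) * 100
= 81.1765%

81.1765%


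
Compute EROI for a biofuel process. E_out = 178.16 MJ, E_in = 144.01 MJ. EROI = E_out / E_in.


EROI = E_out / E_in
= 178.16 / 144.01
= 1.2371

1.2371


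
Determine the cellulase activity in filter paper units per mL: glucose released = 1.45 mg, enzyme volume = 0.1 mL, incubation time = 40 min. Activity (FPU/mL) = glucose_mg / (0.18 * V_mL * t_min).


Activity = glucose_mg / (0.18 mg/umol * V_mL * t_min)
= 1.45 / (0.18 * 0.1 * 40)
= 2.0139 FPU/mL

2.0139 FPU/mL


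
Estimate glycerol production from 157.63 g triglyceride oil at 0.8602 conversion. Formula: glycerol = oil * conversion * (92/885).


glycerol = oil * conv * (92/885)
= 157.63 * 0.8602 * 92 / 885
= 14.0956 g

14.0956 g


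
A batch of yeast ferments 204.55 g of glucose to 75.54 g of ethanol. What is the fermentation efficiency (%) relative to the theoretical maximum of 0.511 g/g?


Fermentation efficiency = (actual / (0.511 * glucose)) * 100
= (75.54 / (0.511 * 204.55)) * 100
= 72.2698%

72.2698%


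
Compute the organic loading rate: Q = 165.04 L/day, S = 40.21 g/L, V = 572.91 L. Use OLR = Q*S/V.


OLR = Q * S / V
= 165.04 * 40.21 / 572.91
= 11.5834 g/L/day

11.5834 g/L/day


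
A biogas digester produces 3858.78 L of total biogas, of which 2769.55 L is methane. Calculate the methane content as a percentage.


CH4% = V_CH4 / V_total * 100
= 2769.55 / 3858.78 * 100
= 71.7727%

71.7727%


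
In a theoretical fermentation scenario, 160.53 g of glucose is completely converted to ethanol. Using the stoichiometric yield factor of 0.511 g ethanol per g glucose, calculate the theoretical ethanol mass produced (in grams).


Theoretical ethanol yield: m_EtOH = 0.511 * m_glucose
m_EtOH = 0.511 * 160.53 = 82.0308 g

82.0308 g


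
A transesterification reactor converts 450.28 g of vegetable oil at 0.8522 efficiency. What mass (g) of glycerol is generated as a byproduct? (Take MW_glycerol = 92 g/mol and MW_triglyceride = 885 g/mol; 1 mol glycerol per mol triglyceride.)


glycerol = oil * conv * (92/885)
= 450.28 * 0.8522 * 92 / 885
= 39.8904 g

39.8904 g


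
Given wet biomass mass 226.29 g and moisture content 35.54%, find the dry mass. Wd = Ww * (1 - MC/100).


Wd = Ww * (1 - MC/100)
= 226.29 * (1 - 35.54/100)
= 145.8665 g

145.8665 g


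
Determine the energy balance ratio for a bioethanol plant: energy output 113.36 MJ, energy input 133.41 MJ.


EROI = E_out / E_in
= 113.36 / 133.41
= 0.8497

0.8497


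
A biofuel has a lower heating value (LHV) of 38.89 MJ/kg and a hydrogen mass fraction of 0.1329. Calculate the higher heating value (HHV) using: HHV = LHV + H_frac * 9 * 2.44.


HHV = LHV + H_frac * 9 * 2.44
= 38.89 + 0.1329 * 9 * 2.44
= 41.8085 MJ/kg

41.8085 MJ/kg


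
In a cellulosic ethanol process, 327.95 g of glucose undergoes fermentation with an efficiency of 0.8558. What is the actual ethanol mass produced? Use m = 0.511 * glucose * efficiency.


Actual ethanol: m = 0.511 * 327.95 * 0.8558
m = 143.4171 g

143.4171 g


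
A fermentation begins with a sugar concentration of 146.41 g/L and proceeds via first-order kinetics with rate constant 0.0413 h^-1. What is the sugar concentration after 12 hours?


S = S0 * exp(-k * t)
S = 146.41 * exp(-0.0413 * 12)
S = 89.1937 g/L

89.1937 g/L


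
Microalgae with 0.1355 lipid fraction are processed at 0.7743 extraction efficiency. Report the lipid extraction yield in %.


Y = lipid_content * extraction_eff * 100
= 0.1355 * 0.7743 * 100
= 10.4918%

10.4918%


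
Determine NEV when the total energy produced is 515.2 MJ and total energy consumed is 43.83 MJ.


NEV = E_out - E_in
= 515.2 - 43.83
= 471.3700 MJ

471.3700 MJ


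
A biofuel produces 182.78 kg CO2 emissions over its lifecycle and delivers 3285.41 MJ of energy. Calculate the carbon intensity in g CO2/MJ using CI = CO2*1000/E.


CI = CO2 * 1000 / E
= 182.78 * 1000 / 3285.41
= 55.6338 g CO2/MJ

55.6338 g CO2/MJ


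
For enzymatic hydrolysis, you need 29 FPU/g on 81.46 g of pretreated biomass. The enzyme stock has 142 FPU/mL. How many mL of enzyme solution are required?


V = dosage * m_sub / activity
V = 29 * 81.46 / 142
V = 16.6362 mL

16.6362 mL


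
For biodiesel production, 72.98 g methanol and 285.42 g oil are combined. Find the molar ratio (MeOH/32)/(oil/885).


Molar ratio = n_MeOH / n_oil = (MeOH/32) / (oil/885) = (MeOH * 885) / (32 * oil)
= (72.98 * 885) / (32 * 285.42)
= 7.0715

7.0715


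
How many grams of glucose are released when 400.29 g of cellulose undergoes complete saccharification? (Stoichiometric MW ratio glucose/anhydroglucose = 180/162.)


glucose = cellulose * 180/162
= 400.29 * 180/162
= 444.7667 g

444.7667 g


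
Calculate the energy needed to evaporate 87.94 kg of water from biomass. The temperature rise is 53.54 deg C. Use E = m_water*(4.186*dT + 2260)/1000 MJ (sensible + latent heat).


E = m_water * (4.186 * dT + 2260) / 1000
= 87.94 * (4.186 * 53.54 + 2260) / 1000
= 218.4534 MJ

218.4534 MJ


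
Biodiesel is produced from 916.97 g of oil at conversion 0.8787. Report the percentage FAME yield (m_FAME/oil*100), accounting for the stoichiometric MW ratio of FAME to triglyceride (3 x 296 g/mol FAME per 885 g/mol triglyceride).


m_FAME = oil * conv * (3 * 296 / 885) = oil * conv * (888/885)
= 916.97 * 0.8787 * 888 / 885
= 808.4729 g
Y = m_FAME / oil * 100 = conv * (888/885) * 100
= 0.8787 * 888 / 885 * 100
= 88.17%

88.17%


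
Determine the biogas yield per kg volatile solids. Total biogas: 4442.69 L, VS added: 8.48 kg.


Y = V / VS
= 4442.69 / 8.48
= 523.9021 L/kg VS

523.9021 L/kg VS


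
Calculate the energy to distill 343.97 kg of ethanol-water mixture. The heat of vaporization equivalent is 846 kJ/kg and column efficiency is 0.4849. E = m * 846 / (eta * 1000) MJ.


E = m * 846 / (eta * 1000)
= 343.97 * 846 / (0.4849 * 1000)
= 600.1209 MJ

600.1209 MJ


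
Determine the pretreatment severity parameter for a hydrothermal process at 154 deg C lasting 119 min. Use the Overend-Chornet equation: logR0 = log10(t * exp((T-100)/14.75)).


logR0 = log10(t * exp((T - 100) / 14.75))
= log10(119 * exp((154 - 100) / 14.75))
= 3.6655

3.6655


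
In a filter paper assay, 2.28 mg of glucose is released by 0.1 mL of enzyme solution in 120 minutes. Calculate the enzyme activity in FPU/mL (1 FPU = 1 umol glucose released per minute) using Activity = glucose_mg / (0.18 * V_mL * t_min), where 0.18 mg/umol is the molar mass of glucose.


Activity = glucose_mg / (0.18 mg/umol * V_mL * t_min)
= 2.28 / (0.18 * 0.1 * 120)
= 1.0556 FPU/mL

1.0556 FPU/mL


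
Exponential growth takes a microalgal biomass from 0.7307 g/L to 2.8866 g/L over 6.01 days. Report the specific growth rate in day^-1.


mu = ln(X2/X1) / dt
= ln(2.8866/0.7307) / 6.01
= 0.2286 per day

0.2286 per day


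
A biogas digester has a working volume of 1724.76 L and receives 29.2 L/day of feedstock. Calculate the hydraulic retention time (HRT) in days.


HRT = V / Q
= 1724.76 / 29.2
= 59.0671 days

59.0671 days


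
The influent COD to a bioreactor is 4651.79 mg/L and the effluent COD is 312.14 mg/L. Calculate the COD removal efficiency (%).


eta = (COD_in - COD_out) / COD_in * 100
= (4651.79 - 312.14) / 4651.79 * 100
= 93.2899%

93.2899%


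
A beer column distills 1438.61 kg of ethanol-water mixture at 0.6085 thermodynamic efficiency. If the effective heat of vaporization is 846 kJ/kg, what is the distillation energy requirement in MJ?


E = m * 846 / (eta * 1000)
= 1438.61 * 846 / (0.6085 * 1000)
= 2000.1053 MJ

2000.1053 MJ


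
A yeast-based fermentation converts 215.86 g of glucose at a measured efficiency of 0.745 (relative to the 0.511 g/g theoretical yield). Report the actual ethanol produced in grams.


Actual ethanol: m = 0.511 * 215.86 * 0.745
m = 82.1768 g

82.1768 g


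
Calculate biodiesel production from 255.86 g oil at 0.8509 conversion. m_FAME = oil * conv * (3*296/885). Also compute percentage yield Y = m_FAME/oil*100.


m_FAME = oil * conv * (3 * 296 / 885) = oil * conv * (888/885)
= 255.86 * 0.8509 * 888 / 885
= 218.4493 g
Y = m_FAME / oil * 100 = conv * (888/885) * 100
= 0.8509 * 888 / 885 * 100
= 85.38%

218.4493 g FAME; Y = 85.38%


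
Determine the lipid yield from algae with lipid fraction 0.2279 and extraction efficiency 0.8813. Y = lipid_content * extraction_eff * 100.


Y = lipid_content * extraction_eff * 100
= 0.2279 * 0.8813 * 100
= 20.0848%

20.0848%


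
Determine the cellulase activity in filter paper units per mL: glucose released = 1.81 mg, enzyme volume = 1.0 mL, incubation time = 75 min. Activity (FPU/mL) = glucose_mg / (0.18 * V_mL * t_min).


Activity = glucose_mg / (0.18 mg/umol * V_mL * t_min)
= 1.81 / (0.18 * 1.0 * 75)
= 0.1341 FPU/mL

0.1341 FPU/mL


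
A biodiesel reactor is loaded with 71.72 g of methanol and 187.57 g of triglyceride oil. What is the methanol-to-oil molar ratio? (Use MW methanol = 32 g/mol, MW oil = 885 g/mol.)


Molar ratio = n_MeOH / n_oil = (MeOH/32) / (oil/885) = (MeOH * 885) / (32 * oil)
= (71.72 * 885) / (32 * 187.57)
= 10.5748

10.5748


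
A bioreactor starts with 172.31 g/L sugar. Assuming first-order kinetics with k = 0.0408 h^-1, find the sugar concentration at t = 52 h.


S = S0 * exp(-k * t)
S = 172.31 * exp(-0.0408 * 52)
S = 20.6496 g/L

20.6496 g/L


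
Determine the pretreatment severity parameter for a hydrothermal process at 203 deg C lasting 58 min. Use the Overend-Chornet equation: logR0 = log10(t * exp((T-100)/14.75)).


logR0 = log10(t * exp((T - 100) / 14.75))
= log10(58 * exp((203 - 100) / 14.75))
= 4.7961

4.7961


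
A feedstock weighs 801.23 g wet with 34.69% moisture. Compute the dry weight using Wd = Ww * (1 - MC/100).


Wd = Ww * (1 - MC/100)
= 801.23 * (1 - 34.69/100)
= 523.2833 g

523.2833 g


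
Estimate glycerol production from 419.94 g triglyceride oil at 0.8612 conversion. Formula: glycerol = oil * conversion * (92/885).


glycerol = oil * conv * (92/885)
= 419.94 * 0.8612 * 92 / 885
= 37.5955 g

37.5955 g


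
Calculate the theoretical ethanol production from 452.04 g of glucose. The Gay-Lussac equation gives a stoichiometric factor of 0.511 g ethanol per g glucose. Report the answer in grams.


Theoretical ethanol yield: m_EtOH = 0.511 * m_glucose
m_EtOH = 0.511 * 452.04 = 230.9924 g

230.9924 g


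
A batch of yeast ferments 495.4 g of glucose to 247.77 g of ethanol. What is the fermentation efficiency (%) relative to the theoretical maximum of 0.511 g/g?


Fermentation efficiency = (actual / (0.511 * glucose)) * 100
= (247.77 / (0.511 * 495.4)) * 100
= 97.8750%

97.8750%


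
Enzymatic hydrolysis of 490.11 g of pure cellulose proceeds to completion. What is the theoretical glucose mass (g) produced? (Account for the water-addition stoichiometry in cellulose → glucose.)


glucose = cellulose * 180/162
= 490.11 * 180/162
= 544.5667 g

544.5667 g


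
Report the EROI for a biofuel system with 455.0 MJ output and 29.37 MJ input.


EROI = E_out / E_in
= 455.0 / 29.37
= 15.4920

15.4920


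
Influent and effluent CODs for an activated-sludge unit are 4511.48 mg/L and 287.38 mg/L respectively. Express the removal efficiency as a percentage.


eta = (COD_in - COD_out) / COD_in * 100
= (4511.48 - 287.38) / 4511.48 * 100
= 93.6300%

93.6300%


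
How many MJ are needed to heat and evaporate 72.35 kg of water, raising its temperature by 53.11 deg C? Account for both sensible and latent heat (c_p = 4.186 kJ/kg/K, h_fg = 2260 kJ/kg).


E = m_water * (4.186 * dT + 2260) / 1000
= 72.35 * (4.186 * 53.11 + 2260) / 1000
= 179.5957 MJ

179.5957 MJ


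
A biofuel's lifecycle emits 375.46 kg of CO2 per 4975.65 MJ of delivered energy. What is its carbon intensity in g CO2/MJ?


CI = CO2 * 1000 / E
= 375.46 * 1000 / 4975.65
= 75.4595 g CO2/MJ

75.4595 g CO2/MJ


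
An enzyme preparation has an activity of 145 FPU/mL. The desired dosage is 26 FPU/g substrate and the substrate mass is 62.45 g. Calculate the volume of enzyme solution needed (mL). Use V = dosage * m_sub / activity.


V = dosage * m_sub / activity
V = 26 * 62.45 / 145
V = 11.1979 mL

11.1979 mL


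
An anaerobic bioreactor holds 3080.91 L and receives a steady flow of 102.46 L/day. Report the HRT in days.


HRT = V / Q
= 3080.91 / 102.46
= 30.0694 days

30.0694 days


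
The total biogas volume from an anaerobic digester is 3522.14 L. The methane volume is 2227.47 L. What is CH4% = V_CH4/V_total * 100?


CH4% = V_CH4 / V_total * 100
= 2227.47 / 3522.14 * 100
= 63.2419%

63.2419%


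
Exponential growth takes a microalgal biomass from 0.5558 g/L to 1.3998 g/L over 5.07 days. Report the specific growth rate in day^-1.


mu = ln(X2/X1) / dt
= ln(1.3998/0.5558) / 5.07
= 0.1822 per day

0.1822 per day


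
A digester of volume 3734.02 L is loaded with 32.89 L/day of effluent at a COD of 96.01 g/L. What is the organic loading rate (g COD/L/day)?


OLR = Q * S / V
= 32.89 * 96.01 / 3734.02
= 0.8457 g/L/day

0.8457 g/L/day


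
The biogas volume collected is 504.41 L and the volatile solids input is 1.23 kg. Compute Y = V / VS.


Y = V / VS
= 504.41 / 1.23
= 410.0894 L/kg VS

410.0894 L/kg VS


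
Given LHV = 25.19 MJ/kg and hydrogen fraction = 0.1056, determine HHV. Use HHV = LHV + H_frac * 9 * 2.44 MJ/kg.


HHV = LHV + H_frac * 9 * 2.44
= 25.19 + 0.1056 * 9 * 2.44
= 27.5090 MJ/kg

27.5090 MJ/kg


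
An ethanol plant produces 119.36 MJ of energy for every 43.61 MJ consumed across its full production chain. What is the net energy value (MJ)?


NEV = E_out - E_in
= 119.36 - 43.61
= 75.7500 MJ

75.7500 MJ


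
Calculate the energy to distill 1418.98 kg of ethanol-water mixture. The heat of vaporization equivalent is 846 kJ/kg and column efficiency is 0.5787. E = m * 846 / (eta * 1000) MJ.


E = m * 846 / (eta * 1000)
= 1418.98 * 846 / (0.5787 * 1000)
= 2074.4031 MJ

2074.4031 MJ


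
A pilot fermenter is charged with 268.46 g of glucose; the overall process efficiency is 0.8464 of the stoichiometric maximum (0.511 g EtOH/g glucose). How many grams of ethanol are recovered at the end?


Actual ethanol: m = 0.511 * 268.46 * 0.8464
m = 116.1117 g

116.1117 g


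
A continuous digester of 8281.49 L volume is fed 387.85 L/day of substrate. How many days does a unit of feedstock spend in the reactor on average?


HRT = V / Q
= 8281.49 / 387.85
= 21.3523 days

21.3523 days


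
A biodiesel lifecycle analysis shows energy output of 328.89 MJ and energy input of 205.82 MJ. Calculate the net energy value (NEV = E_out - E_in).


NEV = E_out - E_in
= 328.89 - 205.82
= 123.0700 MJ

123.0700 MJ


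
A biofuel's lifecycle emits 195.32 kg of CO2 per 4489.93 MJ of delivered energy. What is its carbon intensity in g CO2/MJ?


CI = CO2 * 1000 / E
= 195.32 * 1000 / 4489.93
= 43.5018 g CO2/MJ

43.5018 g CO2/MJ


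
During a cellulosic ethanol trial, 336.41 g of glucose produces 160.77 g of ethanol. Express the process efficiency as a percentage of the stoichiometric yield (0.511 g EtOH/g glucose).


Fermentation efficiency = (actual / (0.511 * glucose)) * 100
= (160.77 / (0.511 * 336.41)) * 100
= 93.5223%

93.5223%


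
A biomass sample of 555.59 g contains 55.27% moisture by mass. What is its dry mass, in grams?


Wd = Ww * (1 - MC/100)
= 555.59 * (1 - 55.27/100)
= 248.5154 g

248.5154 g


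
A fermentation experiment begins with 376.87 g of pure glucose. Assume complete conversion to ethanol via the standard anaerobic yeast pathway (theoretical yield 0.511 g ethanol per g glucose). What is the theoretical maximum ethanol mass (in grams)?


Theoretical ethanol yield: m_EtOH = 0.511 * m_glucose
m_EtOH = 0.511 * 376.87 = 192.5806 g

192.5806 g


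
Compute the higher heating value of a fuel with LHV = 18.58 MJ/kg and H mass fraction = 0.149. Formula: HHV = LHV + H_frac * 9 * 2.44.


HHV = LHV + H_frac * 9 * 2.44
= 18.58 + 0.149 * 9 * 2.44
= 21.8520 MJ/kg

21.8520 MJ/kg


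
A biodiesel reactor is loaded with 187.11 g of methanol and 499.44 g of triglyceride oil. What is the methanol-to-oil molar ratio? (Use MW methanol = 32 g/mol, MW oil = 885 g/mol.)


Molar ratio = n_MeOH / n_oil = (MeOH/32) / (oil/885) = (MeOH * 885) / (32 * oil)
= (187.11 * 885) / (32 * 499.44)
= 10.3611

10.3611


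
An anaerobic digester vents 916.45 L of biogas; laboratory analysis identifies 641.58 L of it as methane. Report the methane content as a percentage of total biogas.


CH4% = V_CH4 / V_total * 100
= 641.58 / 916.45 * 100
= 70.0071%

70.0071%


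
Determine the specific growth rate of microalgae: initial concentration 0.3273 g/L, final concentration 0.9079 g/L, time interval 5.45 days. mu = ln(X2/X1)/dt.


mu = ln(X2/X1) / dt
= ln(0.9079/0.3273) / 5.45
= 0.1872 per day

0.1872 per day


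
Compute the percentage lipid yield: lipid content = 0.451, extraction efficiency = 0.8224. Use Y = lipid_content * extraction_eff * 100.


Y = lipid_content * extraction_eff * 100
= 0.451 * 0.8224 * 100
= 37.0902%

37.0902%


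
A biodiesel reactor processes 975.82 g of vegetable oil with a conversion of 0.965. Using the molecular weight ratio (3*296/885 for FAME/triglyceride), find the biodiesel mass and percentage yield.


m_FAME = oil * conv * (3 * 296 / 885) = oil * conv * (888/885)
= 975.82 * 0.965 * 888 / 885
= 944.8584 g
Y = m_FAME / oil * 100 = conv * (888/885) * 100
= 0.965 * 888 / 885 * 100
= 96.83%

944.8584 g FAME; Y = 96.83%


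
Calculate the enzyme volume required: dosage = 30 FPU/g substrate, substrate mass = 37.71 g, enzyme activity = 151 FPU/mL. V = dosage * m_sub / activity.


V = dosage * m_sub / activity
V = 30 * 37.71 / 151
V = 7.4921 mL

7.4921 mL


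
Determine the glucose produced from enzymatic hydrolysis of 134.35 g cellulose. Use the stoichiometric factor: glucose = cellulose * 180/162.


glucose = cellulose * 180/162
= 134.35 * 180/162
= 149.2778 g

149.2778 g


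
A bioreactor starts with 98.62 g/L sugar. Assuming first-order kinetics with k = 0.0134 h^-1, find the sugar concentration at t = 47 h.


S = S0 * exp(-k * t)
S = 98.62 * exp(-0.0134 * 47)
S = 52.5347 g/L

52.5347 g/L


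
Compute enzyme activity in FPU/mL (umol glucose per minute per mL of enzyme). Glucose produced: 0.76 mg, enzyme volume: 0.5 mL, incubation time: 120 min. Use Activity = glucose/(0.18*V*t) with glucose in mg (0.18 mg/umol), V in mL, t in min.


Activity = glucose_mg / (0.18 mg/umol * V_mL * t_min)
= 0.76 / (0.18 * 0.5 * 120)
= 0.0704 FPU/mL

0.0704 FPU/mL


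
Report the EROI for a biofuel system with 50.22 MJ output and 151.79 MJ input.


EROI = E_out / E_in
= 50.22 / 151.79
= 0.3309

0.3309


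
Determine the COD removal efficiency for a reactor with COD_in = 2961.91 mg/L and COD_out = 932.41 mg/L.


eta = (COD_in - COD_out) / COD_in * 100
= (2961.91 - 932.41) / 2961.91 * 100
= 68.5200%

68.5200%


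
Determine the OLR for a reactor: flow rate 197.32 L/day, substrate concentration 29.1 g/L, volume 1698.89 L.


OLR = Q * S / V
= 197.32 * 29.1 / 1698.89
= 3.3799 g/L/day

3.3799 g/L/day


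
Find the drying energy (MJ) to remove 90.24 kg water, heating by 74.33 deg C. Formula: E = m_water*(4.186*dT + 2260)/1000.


E = m_water * (4.186 * dT + 2260) / 1000
= 90.24 * (4.186 * 74.33 + 2260) / 1000
= 232.0202 MJ

232.0202 MJ


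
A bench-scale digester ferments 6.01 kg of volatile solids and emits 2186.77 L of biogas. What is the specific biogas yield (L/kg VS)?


Y = V / VS
= 2186.77 / 6.01
= 363.8552 L/kg VS

363.8552 L/kg VS


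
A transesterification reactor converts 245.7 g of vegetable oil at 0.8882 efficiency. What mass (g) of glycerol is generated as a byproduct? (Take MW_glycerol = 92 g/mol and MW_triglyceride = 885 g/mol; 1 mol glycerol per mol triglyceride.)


glycerol = oil * conv * (92/885)
= 245.7 * 0.8882 * 92 / 885
= 22.6861 g

22.6861 g


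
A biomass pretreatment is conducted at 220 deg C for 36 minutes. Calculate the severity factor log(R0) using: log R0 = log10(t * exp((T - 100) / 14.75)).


logR0 = log10(t * exp((T - 100) / 14.75))
= log10(36 * exp((220 - 100) / 14.75))
= 5.0895

5.0895


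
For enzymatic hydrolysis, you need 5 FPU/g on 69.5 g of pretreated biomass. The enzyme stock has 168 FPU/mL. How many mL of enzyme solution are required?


V = dosage * m_sub / activity
V = 5 * 69.5 / 168
V = 2.0685 mL

2.0685 mL


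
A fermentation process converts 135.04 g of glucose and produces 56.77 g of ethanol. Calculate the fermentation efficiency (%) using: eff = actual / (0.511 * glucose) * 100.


Fermentation efficiency = (actual / (0.511 * glucose)) * 100
= (56.77 / (0.511 * 135.04)) * 100
= 82.2689%

82.2689%


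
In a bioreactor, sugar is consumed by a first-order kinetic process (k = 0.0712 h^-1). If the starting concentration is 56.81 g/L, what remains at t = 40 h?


S = S0 * exp(-k * t)
S = 56.81 * exp(-0.0712 * 40)
S = 3.2927 g/L

3.2927 g/L


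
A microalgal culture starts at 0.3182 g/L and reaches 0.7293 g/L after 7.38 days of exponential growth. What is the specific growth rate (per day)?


mu = ln(X2/X1) / dt
= ln(0.7293/0.3182) / 7.38
= 0.1124 per day

0.1124 per day


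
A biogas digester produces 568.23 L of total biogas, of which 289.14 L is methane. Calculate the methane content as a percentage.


CH4% = V_CH4 / V_total * 100
= 289.14 / 568.23 * 100
= 50.8843%

50.8843%


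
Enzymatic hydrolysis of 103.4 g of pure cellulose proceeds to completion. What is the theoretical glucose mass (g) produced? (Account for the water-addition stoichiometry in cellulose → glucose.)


glucose = cellulose * 180/162
= 103.4 * 180/162
= 114.8889 g

114.8889 g


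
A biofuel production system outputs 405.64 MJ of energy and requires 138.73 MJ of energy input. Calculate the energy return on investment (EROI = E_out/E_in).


EROI = E_out / E_in
= 405.64 / 138.73
= 2.9240

2.9240


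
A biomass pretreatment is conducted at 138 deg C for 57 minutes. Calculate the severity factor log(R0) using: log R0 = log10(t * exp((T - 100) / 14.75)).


logR0 = log10(t * exp((T - 100) / 14.75))
= log10(57 * exp((138 - 100) / 14.75))
= 2.8747

2.8747


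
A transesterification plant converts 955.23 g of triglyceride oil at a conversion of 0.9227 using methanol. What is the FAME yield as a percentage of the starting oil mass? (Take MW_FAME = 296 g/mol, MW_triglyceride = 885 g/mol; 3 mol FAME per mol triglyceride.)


m_FAME = oil * conv * (3 * 296 / 885) = oil * conv * (888/885)
= 955.23 * 0.9227 * 888 / 885
= 884.3785 g
Y = m_FAME / oil * 100 = conv * (888/885) * 100
= 0.9227 * 888 / 885 * 100
= 92.58%

92.58%


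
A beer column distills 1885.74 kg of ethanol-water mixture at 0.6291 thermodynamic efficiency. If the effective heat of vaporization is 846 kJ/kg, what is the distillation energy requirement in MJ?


E = m * 846 / (eta * 1000)
= 1885.74 * 846 / (0.6291 * 1000)
= 2535.9021 MJ

2535.9021 MJ


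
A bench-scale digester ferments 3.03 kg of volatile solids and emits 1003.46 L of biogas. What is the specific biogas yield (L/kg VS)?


Y = V / VS
= 1003.46 / 3.03
= 331.1749 L/kg VS

331.1749 L/kg VS


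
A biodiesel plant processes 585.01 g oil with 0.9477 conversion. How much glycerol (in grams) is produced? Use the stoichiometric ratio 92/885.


glycerol = oil * conv * (92/885)
= 585.01 * 0.9477 * 92 / 885
= 57.6340 g

57.6340 g


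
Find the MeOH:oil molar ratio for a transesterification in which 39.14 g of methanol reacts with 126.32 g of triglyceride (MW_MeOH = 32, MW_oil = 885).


Molar ratio = n_MeOH / n_oil = (MeOH/32) / (oil/885) = (MeOH * 885) / (32 * oil)
= (39.14 * 885) / (32 * 126.32)
= 8.5692

8.5692


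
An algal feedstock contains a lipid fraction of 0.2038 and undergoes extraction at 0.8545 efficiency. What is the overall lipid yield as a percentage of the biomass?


Y = lipid_content * extraction_eff * 100
= 0.2038 * 0.8545 * 100
= 17.4147%

17.4147%
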